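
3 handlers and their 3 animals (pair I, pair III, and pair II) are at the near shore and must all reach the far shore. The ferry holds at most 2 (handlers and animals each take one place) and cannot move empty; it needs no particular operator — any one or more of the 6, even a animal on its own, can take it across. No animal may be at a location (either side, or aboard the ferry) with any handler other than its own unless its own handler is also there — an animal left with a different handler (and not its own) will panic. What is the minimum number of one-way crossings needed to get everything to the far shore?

Counting alone: each trip to the far shore takes at most 2 across and each return brings at least 1 back, so after t trips out (and t−1 returns) at most 2t − (t−1) of the 6 are across; that first reaches 6 at t = 5, so at least 9 crossings are needed.
The safety rule pushes this higher. Following every safe sequence of crossings, the most of the 6 that can be at the far shore as the ferry arrives there on crossing 9 is 5 — never all 6.
So no plan with fewer than 11 crossings exists, and this one achieves 11:
1. animal I and handler I cross → the far shore.
2. handler I crosses ← the near shore.
3. animal II and animal III cross → the far shore.
4. animal I crosses ← the near shore.
5. handler II and handler III cross → the far shore.
6. animal III and handler III cross ← the near shore.
7. handler I and handler III cross → the far shore.
8. animal II crosses ← the near shore.
9. animal I and animal III cross → the far shore.
10. handler II crosses ← the near shore.
11. animal II and handler II cross → the far shore.

11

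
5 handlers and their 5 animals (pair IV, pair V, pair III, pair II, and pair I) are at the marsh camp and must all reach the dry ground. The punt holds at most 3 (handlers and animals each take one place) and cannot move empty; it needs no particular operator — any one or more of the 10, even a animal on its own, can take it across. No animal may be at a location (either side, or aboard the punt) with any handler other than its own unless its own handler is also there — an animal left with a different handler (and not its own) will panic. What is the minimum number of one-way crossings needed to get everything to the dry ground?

11

Counting alone: each trip to the dry ground takes at most 3 across and each return brings at least 1 back, so after t trips out (and t−1 returns) at most 3t − (t−1) of the 10 are across; that first reaches 10 at t = 5, so at least 9 crossings are needed.
The safety rule pushes this higher. Following every safe sequence of crossings, the most of the 10 that can be at the dry ground as the punt arrives there on crossing 9 is 9 — never all 10.
So no plan with fewer than 11 crossings exists, and this one achieves 11:
1. animal IV and handler IV cross → the dry ground.
2. handler IV crosses ← the marsh camp.
3. animal II, animal III, and animal V cross → the dry ground.
4. animal IV crosses ← the marsh camp.
5. handler II, handler III, and handler V cross → the dry ground.
6. animal V and handler V cross ← the marsh camp.
7. handler I, handler IV, and handler V cross → the dry ground.
8. animal III crosses ← the marsh camp.
9. animal IV and animal V cross → the dry ground.
10. animal IV crosses ← the marsh camp.
11. animal I, animal III, and animal IV cross → the dry ground.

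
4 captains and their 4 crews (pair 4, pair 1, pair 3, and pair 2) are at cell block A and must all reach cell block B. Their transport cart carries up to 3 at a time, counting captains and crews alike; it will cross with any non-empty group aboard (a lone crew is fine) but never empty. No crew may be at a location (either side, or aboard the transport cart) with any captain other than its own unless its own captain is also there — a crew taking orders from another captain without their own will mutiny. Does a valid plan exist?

Yes

1. captain 4 and crew 4 cross → cell block B.
2. captain 4 crosses ← cell block A.
3. captain 1, captain 4, and crew 1 cross → cell block B.
4. captain 4 and crew 4 cross ← cell block A.
5. captain 2, captain 3, and captain 4 cross → cell block B.
6. crew 1 crosses ← cell block A.
7. crew 1 and crew 4 cross → cell block B.
8. crew 4 crosses ← cell block A.
9. crew 2, crew 3, and crew 4 cross → cell block B.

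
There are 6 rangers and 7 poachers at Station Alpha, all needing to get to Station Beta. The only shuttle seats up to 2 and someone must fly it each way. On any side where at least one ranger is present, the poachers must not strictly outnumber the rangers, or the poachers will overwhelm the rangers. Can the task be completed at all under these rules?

The poachers already outnumber the rangers at Station Alpha before anyone moves, so the starting position itself is disallowed.

No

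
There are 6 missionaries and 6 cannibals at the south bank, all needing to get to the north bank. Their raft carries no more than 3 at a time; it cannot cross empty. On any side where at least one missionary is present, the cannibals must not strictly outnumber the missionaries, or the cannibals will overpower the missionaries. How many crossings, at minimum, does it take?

impossible

Following every safe sequence of crossings from the start, the most of the 12 that can be at the north bank as the raft arrives there on crossings 1, 3, 5 is 3, 5, 6 respectively; the best ever achieved is 6 of 12.
From crossing 7 on, no configuration arises that was not already reachable earlier: only 17 distinct safe configurations (who is on which side, and where the raft is) can ever be reached, none of them has everyone across, and every continuation just revisits them. They are: 0 missionaries + 0 cannibals across (raft back at the start); 0 missionaries + 1 cannibal across (raft there); 0 missionaries + 1 cannibal across (raft back at the start); 0 missionaries + 2 cannibals across (raft there); 0 missionaries + 2 cannibals across (raft back at the start); 0 missionaries + 3 cannibals across (raft there); 0 missionaries + 3 cannibals across (raft back at the start); 0 missionaries + 4 cannibals across (raft there); 0 missionaries + 4 cannibals across (raft back at the start); 0 missionaries + 5 cannibals across (raft there); 0 missionaries + 5 cannibals across (raft back at the start); 0 missionaries + 6 cannibals across (raft there); 1 missionary + 1 cannibal across (raft there); 1 missionary + 1 cannibal across (raft back at the start); 2 missionaries + 2 cannibals across (raft there); 2 missionaries + 2 cannibals across (raft back at the start); 3 missionaries + 3 cannibals across (raft there). So no valid plan exists.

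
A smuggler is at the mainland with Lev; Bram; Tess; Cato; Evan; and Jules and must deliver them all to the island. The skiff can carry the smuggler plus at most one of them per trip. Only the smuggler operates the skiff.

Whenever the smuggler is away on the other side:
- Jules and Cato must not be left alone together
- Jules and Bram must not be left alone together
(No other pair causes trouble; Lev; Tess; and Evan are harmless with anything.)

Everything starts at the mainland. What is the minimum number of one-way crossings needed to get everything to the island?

13

Counting alone: the smuggler can take at most 1 across per trip to the island, so moving all 6 needs at least 6 loaded trips out, with a return between consecutive ones — at least 11 crossings.
The safety rule pushes this higher. Following every safe sequence of crossings, the most of the 6 that can be at the island as the skiff arrives there on crossing 11 is 5 — never all 6.
So no plan with fewer than 13 crossings exists, and this one achieves 13:
1. Smuggler goes to the island with Jules.
2. Smuggler goes back to the mainland alone.
3. Smuggler goes to the island with Lev.
4. Smuggler goes back to the mainland alone.
5. Smuggler goes to the island with Bram.
6. Smuggler goes back to the mainland with Jules.
7. Smuggler goes to the island with Cato.
8. Smuggler goes back to the mainland alone.
9. Smuggler goes to the island with Tess.
10. Smuggler goes back to the mainland alone.
11. Smuggler goes to the island with Evan.
12. Smuggler goes back to the mainland alone.
13. Smuggler goes to the island with Jules.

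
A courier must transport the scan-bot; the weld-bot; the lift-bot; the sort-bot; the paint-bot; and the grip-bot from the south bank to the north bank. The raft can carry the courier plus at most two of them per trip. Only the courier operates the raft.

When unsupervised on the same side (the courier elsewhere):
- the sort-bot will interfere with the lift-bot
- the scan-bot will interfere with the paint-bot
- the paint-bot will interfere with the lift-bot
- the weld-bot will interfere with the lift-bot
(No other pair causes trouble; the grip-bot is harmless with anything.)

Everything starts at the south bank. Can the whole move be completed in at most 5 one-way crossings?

Counting alone: the courier can take at most 2 across per trip to the north bank, so moving all 6 needs at least 3 loaded trips out, with a return between consecutive ones — at least 5 crossings.
The safety rule pushes this higher. Following every safe sequence of crossings, the most of the 6 that can be at the north bank as the raft arrives there on crossing 5 is 5 — never all 6.
So the move cannot be finished within 5 crossings. (The shortest complete plan takes 7:)
1. Courier goes to the north bank with the lift-bot and the scan-bot.  [the south bank: the grip-bot, the paint-bot, the sort-bot, the weld-bot | the north bank: the lift-bot, the scan-bot]
2. Courier goes back to the south bank alone.  [the south bank: the grip-bot, the paint-bot, the sort-bot, the weld-bot | the north bank: the lift-bot, the scan-bot]
3. Courier goes to the north bank with the grip-bot.  [the south bank: the paint-bot, the sort-bot, the weld-bot | the north bank: the grip-bot, the lift-bot, the scan-bot]
4. Courier goes back to the south bank alone.  [the south bank: the paint-bot, the sort-bot, the weld-bot | the north bank: the grip-bot, the lift-bot, the scan-bot]
5. Courier goes to the north bank with the sort-bot and the weld-bot.  [the south bank: the paint-bot | the north bank: the grip-bot, the lift-bot, the scan-bot, the sort-bot, the weld-bot]
6. Courier goes back to the south bank with the lift-bot.  [the south bank: the lift-bot, the paint-bot | the north bank: the grip-bot, the scan-bot, the sort-bot, the weld-bot]
7. Courier goes to the north bank with the lift-bot and the paint-bot.  [the south bank: — | the north bank: the grip-bot, the lift-bot, the paint-bot, the scan-bot, the sort-bot, the weld-bot]

No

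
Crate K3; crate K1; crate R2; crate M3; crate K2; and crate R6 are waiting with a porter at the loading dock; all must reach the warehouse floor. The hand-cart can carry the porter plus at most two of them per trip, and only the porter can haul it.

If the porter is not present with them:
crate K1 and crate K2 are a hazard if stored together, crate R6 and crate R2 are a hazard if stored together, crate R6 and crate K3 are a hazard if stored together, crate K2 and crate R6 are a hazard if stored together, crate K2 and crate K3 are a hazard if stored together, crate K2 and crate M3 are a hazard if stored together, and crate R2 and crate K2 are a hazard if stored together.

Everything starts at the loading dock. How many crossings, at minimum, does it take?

9

Counting alone: the porter can take at most 2 across per trip to the warehouse floor, so moving all 6 needs at least 3 loaded trips out, with a return between consecutive ones — at least 5 crossings.
The safety rule pushes this higher. Following every safe sequence of crossings, the most of the 6 that can be at the warehouse floor as the hand-cart arrives there on crossings 5, 7 is 4, 5 respectively — never all 6.
So no plan with fewer than 9 crossings exists, and this one achieves 9:
1. Porter goes to the warehouse floor with crate K2 and crate R6.  [the loading dock: crate K1, crate K3, crate M3, crate R2 | the warehouse floor: crate K2, crate R6]
2. Porter goes back to the loading dock with crate K2.  [the loading dock: crate K1, crate K2, crate K3, crate M3, crate R2 | the warehouse floor: crate R6]
3. Porter goes to the warehouse floor with crate K1 and crate K2.  [the loading dock: crate K3, crate M3, crate R2 | the warehouse floor: crate K1, crate K2, crate R6]
4. Porter goes back to the loading dock with crate K2.  [the loading dock: crate K2, crate K3, crate M3, crate R2 | the warehouse floor: crate K1, crate R6]
5. Porter goes to the warehouse floor with crate K2 and crate M3.  [the loading dock: crate K3, crate R2 | the warehouse floor: crate K1, crate K2, crate M3, crate R6]
6. Porter goes back to the loading dock with crate K2.  [the loading dock: crate K2, crate K3, crate R2 | the warehouse floor: crate K1, crate M3, crate R6]
7. Porter goes to the warehouse floor with crate K3 and crate R2.  [the loading dock: crate K2 | the warehouse floor: crate K1, crate K3, crate M3, crate R2, crate R6]
8. Porter goes back to the loading dock with crate R6.  [the loading dock: crate K2, crate R6 | the warehouse floor: crate K1, crate K3, crate M3, crate R2]
9. Porter goes to the warehouse floor with crate K2 and crate R6.  [the loading dock: — | the warehouse floor: crate K1, crate K2, crate K3, crate M3, crate R2, crate R6]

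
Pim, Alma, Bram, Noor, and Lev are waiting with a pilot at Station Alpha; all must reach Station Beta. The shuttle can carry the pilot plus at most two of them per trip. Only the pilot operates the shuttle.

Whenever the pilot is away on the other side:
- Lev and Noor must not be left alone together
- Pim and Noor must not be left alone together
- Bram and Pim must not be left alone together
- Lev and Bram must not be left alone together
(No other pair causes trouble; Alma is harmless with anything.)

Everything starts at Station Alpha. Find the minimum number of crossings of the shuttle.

Counting alone: the pilot can take at most 2 across per trip to Station Beta, so moving all 5 needs at least 3 loaded trips out, with a return between consecutive ones — at least 5 crossings.
The plan below uses exactly 5 crossings, so it is optimal:
1. Pilot goes to Station Beta with Lev and Pim.  [Station Alpha: Alma, Bram, Noor | Station Beta: Lev, Pim]
2. Pilot goes back to Station Alpha alone.  [Station Alpha: Alma, Bram, Noor | Station Beta: Lev, Pim]
3. Pilot goes to Station Beta with Alma.  [Station Alpha: Bram, Noor | Station Beta: Alma, Lev, Pim]
4. Pilot goes back to Station Alpha alone.  [Station Alpha: Bram, Noor | Station Beta: Alma, Lev, Pim]
5. Pilot goes to Station Beta with Bram and Noor.  [Station Alpha: — | Station Beta: Alma, Bram, Lev, Noor, Pim]

5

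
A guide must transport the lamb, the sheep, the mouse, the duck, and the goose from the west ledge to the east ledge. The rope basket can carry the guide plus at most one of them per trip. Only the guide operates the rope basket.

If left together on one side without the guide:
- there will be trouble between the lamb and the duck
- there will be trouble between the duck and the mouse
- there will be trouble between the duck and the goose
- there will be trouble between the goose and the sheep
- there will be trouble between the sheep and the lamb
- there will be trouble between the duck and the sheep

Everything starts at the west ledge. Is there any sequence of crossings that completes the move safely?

Whatever the first load, the items left behind include a forbidden pair without the guide. No opening move is safe, so no plan exists.

No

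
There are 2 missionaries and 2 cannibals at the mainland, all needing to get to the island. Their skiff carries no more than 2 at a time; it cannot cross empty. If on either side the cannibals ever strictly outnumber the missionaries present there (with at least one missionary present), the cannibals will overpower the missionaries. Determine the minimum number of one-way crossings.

5

Counting alone: each trip to the island takes at most 2 across and each return brings at least 1 back, so after t trips out (and t−1 returns) at most 2t − (t−1) of the 4 are across; that first reaches 4 at t = 3, so at least 5 crossings are needed.
The plan below uses exactly 5 crossings, so it is optimal:
1. 2 cannibals → the island.  (the mainland: 2M 0C; the island: 0M 2C)
2. 1 cannibal ← the mainland.  (the mainland: 2M 1C; the island: 0M 1C)
3. 2 missionaries → the island.  (the mainland: 0M 1C; the island: 2M 1C)
4. 1 cannibal ← the mainland.  (the mainland: 0M 2C; the island: 2M 0C)
5. 2 cannibals → the island.  (the mainland: 0M 0C; the island: 2M 2C)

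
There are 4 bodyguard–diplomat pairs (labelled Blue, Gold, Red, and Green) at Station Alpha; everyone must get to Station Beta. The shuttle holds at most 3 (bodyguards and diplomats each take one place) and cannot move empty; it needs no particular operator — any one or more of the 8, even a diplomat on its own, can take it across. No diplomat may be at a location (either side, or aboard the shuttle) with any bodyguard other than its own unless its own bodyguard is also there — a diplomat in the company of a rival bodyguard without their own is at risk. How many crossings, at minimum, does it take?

9

Counting alone: each trip to Station Beta takes at most 3 across and each return brings at least 1 back, so after t trips out (and t−1 returns) at most 3t − (t−1) of the 8 are across; that first reaches 8 at t = 4, so at least 7 crossings are needed.
The safety rule pushes this higher. Following every safe sequence of crossings, the most of the 8 that can be at Station Beta as the shuttle arrives there on crossing 7 is 7 — never all 8.
So no plan with fewer than 9 crossings exists, and this one achieves 9:
1. bodyguard Blue and diplomat Blue cross → Station Beta.
2. bodyguard Blue crosses ← Station Alpha.
3. bodyguard Blue, bodyguard Gold, and diplomat Gold cross → Station Beta.
4. bodyguard Blue and diplomat Blue cross ← Station Alpha.
5. bodyguard Blue, bodyguard Green, and bodyguard Red cross → Station Beta.
6. diplomat Gold crosses ← Station Alpha.
7. diplomat Blue and diplomat Gold cross → Station Beta.
8. diplomat Blue crosses ← Station Alpha.
9. diplomat Blue, diplomat Green, and diplomat Red cross → Station Beta.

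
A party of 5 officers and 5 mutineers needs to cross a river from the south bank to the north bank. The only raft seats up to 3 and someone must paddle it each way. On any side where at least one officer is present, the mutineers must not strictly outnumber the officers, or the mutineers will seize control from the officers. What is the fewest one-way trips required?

11

Counting alone: each trip to the north bank takes at most 3 across and each return brings at least 1 back, so after t trips out (and t−1 returns) at most 3t − (t−1) of the 10 are across; that first reaches 10 at t = 5, so at least 9 crossings are needed.
The safety rule pushes this higher. Following every safe sequence of crossings, the most of the 10 that can be at the north bank as the raft arrives there on crossing 9 is 9 — never all 10.
So no plan with fewer than 11 crossings exists, and this one achieves 11:
1. 2 mutineers → the north bank.  (the south bank: 5O 3M; the north bank: 0O 2M)
2. 1 mutineer ← the south bank.  (the south bank: 5O 4M; the north bank: 0O 1M)
3. 3 mutineers → the north bank.  (the south bank: 5O 1M; the north bank: 0O 4M)
4. 1 mutineer ← the south bank.  (the south bank: 5O 2M; the north bank: 0O 3M)
5. 3 officers → the north bank.  (the south bank: 2O 2M; the north bank: 3O 3M)
6. 1 officer and 1 mutineer ← the south bank.  (the south bank: 3O 3M; the north bank: 2O 2M)
7. 3 officers → the north bank.  (the south bank: 0O 3M; the north bank: 5O 2M)
8. 1 mutineer ← the south bank.  (the south bank: 0O 4M; the north bank: 5O 1M)
9. 2 mutineers → the north bank.  (the south bank: 0O 2M; the north bank: 5O 3M)
10. 1 mutineer ← the south bank.  (the south bank: 0O 3M; the north bank: 5O 2M)
11. 3 mutineers → the north bank.  (the south bank: 0O 0M; the north bank: 5O 5M)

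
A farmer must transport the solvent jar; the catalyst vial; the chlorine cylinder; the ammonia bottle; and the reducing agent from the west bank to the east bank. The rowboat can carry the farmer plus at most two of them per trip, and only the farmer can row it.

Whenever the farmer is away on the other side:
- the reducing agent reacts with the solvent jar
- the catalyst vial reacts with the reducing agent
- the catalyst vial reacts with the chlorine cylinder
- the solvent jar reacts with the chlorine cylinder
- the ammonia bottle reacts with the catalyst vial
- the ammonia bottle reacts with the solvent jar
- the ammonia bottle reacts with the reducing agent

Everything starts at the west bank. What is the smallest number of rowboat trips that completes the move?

impossible

Whatever the first load, the items left behind include a forbidden pair without the farmer. No opening move is safe, so no plan exists.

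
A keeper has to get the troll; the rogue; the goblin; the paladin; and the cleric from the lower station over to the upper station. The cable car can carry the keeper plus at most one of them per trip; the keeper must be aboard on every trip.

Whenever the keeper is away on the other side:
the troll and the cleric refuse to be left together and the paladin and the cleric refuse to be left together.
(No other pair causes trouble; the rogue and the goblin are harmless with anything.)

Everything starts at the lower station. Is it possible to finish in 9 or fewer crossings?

No

Counting alone: the keeper can take at most 1 across per trip to the upper station, so moving all 5 needs at least 5 loaded trips out, with a return between consecutive ones — at least 9 crossings.
The safety rule pushes this higher. Following every safe sequence of crossings, the most of the 5 that can be at the upper station as the cable car arrives there on crossing 9 is 4 — never all 5.
So the move cannot be finished within 9 crossings. (The shortest complete plan takes 11:)
1. Keeper goes to the upper station with the cleric.
2. Keeper goes back to the lower station alone.
3. Keeper goes to the upper station with the troll.
4. Keeper goes back to the lower station with the cleric.
5. Keeper goes to the upper station with the paladin.
6. Keeper goes back to the lower station alone.
7. Keeper goes to the upper station with the rogue.
8. Keeper goes back to the lower station alone.
9. Keeper goes to the upper station with the goblin.
10. Keeper goes back to the lower station alone.
11. Keeper goes to the upper station with the cleric.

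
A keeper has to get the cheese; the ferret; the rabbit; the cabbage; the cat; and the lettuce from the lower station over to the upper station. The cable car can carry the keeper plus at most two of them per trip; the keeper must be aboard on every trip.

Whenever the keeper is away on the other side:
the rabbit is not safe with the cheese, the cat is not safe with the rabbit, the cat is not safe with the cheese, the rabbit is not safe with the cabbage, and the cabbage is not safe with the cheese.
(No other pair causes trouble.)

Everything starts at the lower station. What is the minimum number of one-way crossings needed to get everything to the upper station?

9

Counting alone: the keeper can take at most 2 across per trip to the upper station, so moving all 6 needs at least 3 loaded trips out, with a return between consecutive ones — at least 5 crossings.
The safety rule pushes this higher. Following every safe sequence of crossings, the most of the 6 that can be at the upper station as the cable car arrives there on crossings 5, 7 is 4, 5 respectively — never all 6.
So no plan with fewer than 9 crossings exists, and this one achieves 9:
1. Keeper goes to the upper station with the cheese and the rabbit.  [the lower station: the cabbage, the cat, the ferret, the lettuce | the upper station: the cheese, the rabbit]
2. Keeper goes back to the lower station with the cheese.  [the lower station: the cabbage, the cat, the cheese, the ferret, the lettuce | the upper station: the rabbit]
3. Keeper goes to the upper station with the cheese and the ferret.  [the lower station: the cabbage, the cat, the lettuce | the upper station: the cheese, the ferret, the rabbit]
4. Keeper goes back to the lower station with the cheese.  [the lower station: the cabbage, the cat, the cheese, the lettuce | the upper station: the ferret, the rabbit]
5. Keeper goes to the upper station with the cheese and the lettuce.  [the lower station: the cabbage, the cat | the upper station: the cheese, the ferret, the lettuce, the rabbit]
6. Keeper goes back to the lower station with the cheese.  [the lower station: the cabbage, the cat, the cheese | the upper station: the ferret, the lettuce, the rabbit]
7. Keeper goes to the upper station with the cabbage and the cat.  [the lower station: the cheese | the upper station: the cabbage, the cat, the ferret, the lettuce, the rabbit]
8. Keeper goes back to the lower station with the rabbit.  [the lower station: the cheese, the rabbit | the upper station: the cabbage, the cat, the ferret, the lettuce]
9. Keeper goes to the upper station with the cheese and the rabbit.  [the lower station: — | the upper station: the cabbage, the cat, the cheese, the ferret, the lettuce, the rabbit]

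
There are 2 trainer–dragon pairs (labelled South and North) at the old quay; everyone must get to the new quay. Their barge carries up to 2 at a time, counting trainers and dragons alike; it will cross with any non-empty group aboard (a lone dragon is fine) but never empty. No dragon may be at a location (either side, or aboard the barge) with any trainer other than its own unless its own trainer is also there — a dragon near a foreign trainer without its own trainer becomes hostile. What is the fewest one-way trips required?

Counting alone: each trip to the new quay takes at most 2 across and each return brings at least 1 back, so after t trips out (and t−1 returns) at most 2t − (t−1) of the 4 are across; that first reaches 4 at t = 3, so at least 5 crossings are needed.
The plan below uses exactly 5 crossings, so it is optimal:
1. dragon South and trainer South cross → the new quay.
2. trainer South crosses ← the old quay.
3. trainer North and trainer South cross → the new quay.
4. trainer North crosses ← the old quay.
5. dragon North and trainer North cross → the new quay.

5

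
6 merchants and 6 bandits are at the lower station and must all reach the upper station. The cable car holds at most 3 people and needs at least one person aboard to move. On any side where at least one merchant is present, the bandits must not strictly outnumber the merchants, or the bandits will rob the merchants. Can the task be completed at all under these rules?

Following every safe sequence of crossings from the start, the most of the 12 that can be at the upper station as the cable car arrives there on crossings 1, 3, 5 is 3, 5, 6 respectively; the best ever achieved is 6 of 12.
From crossing 7 on, no configuration arises that was not already reachable earlier: only 17 distinct safe configurations (who is on which side, and where the cable car is) can ever be reached, none of them has everyone across, and every continuation just revisits them. They are: 0 merchants + 0 bandits across (cable car back at the start); 0 merchants + 1 bandit across (cable car there); 0 merchants + 1 bandit across (cable car back at the start); 0 merchants + 2 bandits across (cable car there); 0 merchants + 2 bandits across (cable car back at the start); 0 merchants + 3 bandits across (cable car there); 0 merchants + 3 bandits across (cable car back at the start); 0 merchants + 4 bandits across (cable car there); 0 merchants + 4 bandits across (cable car back at the start); 0 merchants + 5 bandits across (cable car there); 0 merchants + 5 bandits across (cable car back at the start); 0 merchants + 6 bandits across (cable car there); 1 merchant + 1 bandit across (cable car there); 1 merchant + 1 bandit across (cable car back at the start); 2 merchants + 2 bandits across (cable car there); 2 merchants + 2 bandits across (cable car back at the start); 3 merchants + 3 bandits across (cable car there). So no valid plan exists.

No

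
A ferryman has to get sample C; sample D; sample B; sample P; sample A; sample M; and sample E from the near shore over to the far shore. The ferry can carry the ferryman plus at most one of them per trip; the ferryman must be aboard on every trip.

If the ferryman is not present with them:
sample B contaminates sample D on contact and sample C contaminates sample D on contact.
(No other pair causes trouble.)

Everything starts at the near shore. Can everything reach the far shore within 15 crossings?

Yes

Yes — this plan uses 15 crossings (≤ 15):
1. Ferryman goes to the far shore with sample D.  [the near shore: sample A, sample B, sample C, sample E, sample M, sample P | the far shore: sample D]
2. Ferryman goes back to the near shore alone.  [the near shore: sample A, sample B, sample C, sample E, sample M, sample P | the far shore: sample D]
3. Ferryman goes to the far shore with sample C.  [the near shore: sample A, sample B, sample E, sample M, sample P | the far shore: sample C, sample D]
4. Ferryman goes back to the near shore with sample D.  [the near shore: sample A, sample B, sample D, sample E, sample M, sample P | the far shore: sample C]
5. Ferryman goes to the far shore with sample B.  [the near shore: sample A, sample D, sample E, sample M, sample P | the far shore: sample B, sample C]
6. Ferryman goes back to the near shore alone.  [the near shore: sample A, sample D, sample E, sample M, sample P | the far shore: sample B, sample C]
7. Ferryman goes to the far shore with sample P.  [the near shore: sample A, sample D, sample E, sample M | the far shore: sample B, sample C, sample P]
8. Ferryman goes back to the near shore alone.  [the near shore: sample A, sample D, sample E, sample M | the far shore: sample B, sample C, sample P]
9. Ferryman goes to the far shore with sample A.  [the near shore: sample D, sample E, sample M | the far shore: sample A, sample B, sample C, sample P]
10. Ferryman goes back to the near shore alone.  [the near shore: sample D, sample E, sample M | the far shore: sample A, sample B, sample C, sample P]
11. Ferryman goes to the far shore with sample M.  [the near shore: sample D, sample E | the far shore: sample A, sample B, sample C, sample M, sample P]
12. Ferryman goes back to the near shore alone.  [the near shore: sample D, sample E | the far shore: sample A, sample B, sample C, sample M, sample P]
13. Ferryman goes to the far shore with sample E.  [the near shore: sample D | the far shore: sample A, sample B, sample C, sample E, sample M, sample P]
14. Ferryman goes back to the near shore alone.  [the near shore: sample D | the far shore: sample A, sample B, sample C, sample E, sample M, sample P]
15. Ferryman goes to the far shore with sample D.  [the near shore: — | the far shore: sample A, sample B, sample C, sample D, sample E, sample M, sample P]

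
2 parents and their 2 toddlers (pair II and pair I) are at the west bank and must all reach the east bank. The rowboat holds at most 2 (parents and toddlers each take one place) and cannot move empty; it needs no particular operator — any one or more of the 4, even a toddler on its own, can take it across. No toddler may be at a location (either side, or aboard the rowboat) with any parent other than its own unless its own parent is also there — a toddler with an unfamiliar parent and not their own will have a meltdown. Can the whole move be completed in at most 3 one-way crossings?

Counting alone: each trip to the east bank takes at most 2 across and each return brings at least 1 back, so after t trips out (and t−1 returns) at most 2t − (t−1) of the 4 are across; that first reaches 4 at t = 3, so at least 5 crossings are needed.
Since 3 < 5, 3 crossings cannot be enough. (The shortest complete plan in fact takes 5:)
1. parent II and toddler II cross → the east bank.
2. parent II crosses ← the west bank.
3. parent I and parent II cross → the east bank.
4. parent I crosses ← the west bank.
5. parent I and toddler I cross → the east bank.

No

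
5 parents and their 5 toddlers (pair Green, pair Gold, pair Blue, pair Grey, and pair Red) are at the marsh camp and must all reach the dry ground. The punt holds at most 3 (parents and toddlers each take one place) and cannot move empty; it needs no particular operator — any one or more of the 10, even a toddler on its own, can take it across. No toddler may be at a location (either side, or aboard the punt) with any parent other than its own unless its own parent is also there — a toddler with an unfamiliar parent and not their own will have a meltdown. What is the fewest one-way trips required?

11

Counting alone: each trip to the dry ground takes at most 3 across and each return brings at least 1 back, so after t trips out (and t−1 returns) at most 3t − (t−1) of the 10 are across; that first reaches 10 at t = 5, so at least 9 crossings are needed.
The safety rule pushes this higher. Following every safe sequence of crossings, the most of the 10 that can be at the dry ground as the punt arrives there on crossing 9 is 9 — never all 10.
So no plan with fewer than 11 crossings exists, and this one achieves 11:
1. parent Green and toddler Green cross → the dry ground.
2. parent Green crosses ← the marsh camp.
3. toddler Blue, toddler Gold, and toddler Grey cross → the dry ground.
4. toddler Green crosses ← the marsh camp.
5. parent Blue, parent Gold, and parent Grey cross → the dry ground.
6. parent Gold and toddler Gold cross ← the marsh camp.
7. parent Gold, parent Green, and parent Red cross → the dry ground.
8. toddler Blue crosses ← the marsh camp.
9. toddler Gold and toddler Green cross → the dry ground.
10. toddler Green crosses ← the marsh camp.
11. toddler Blue, toddler Green, and toddler Red cross → the dry ground.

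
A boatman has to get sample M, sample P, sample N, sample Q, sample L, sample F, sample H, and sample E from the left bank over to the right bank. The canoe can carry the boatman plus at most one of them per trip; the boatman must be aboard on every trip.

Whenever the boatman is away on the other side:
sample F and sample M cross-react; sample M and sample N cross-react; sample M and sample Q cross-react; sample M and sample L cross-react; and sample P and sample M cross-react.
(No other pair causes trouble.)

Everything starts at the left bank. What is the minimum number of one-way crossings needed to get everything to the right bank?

Following every safe sequence of crossings from the start, the most of the 8 that can be at the right bank as the canoe arrives there on crossings 1, 3, 5, 7 is 1, 2, 3, 4 respectively; the best ever achieved is 4 of 8.
From crossing 9 on, no configuration arises that was not already reachable earlier: only 52 distinct safe configurations (who is on which side, and where the canoe is) can ever be reached, none of them has everyone across, and every continuation just revisits them. So no valid plan exists.

impossible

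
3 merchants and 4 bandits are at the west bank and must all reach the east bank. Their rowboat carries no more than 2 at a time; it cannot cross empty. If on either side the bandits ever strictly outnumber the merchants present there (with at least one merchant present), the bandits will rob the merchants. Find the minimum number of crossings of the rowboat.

The bandits already outnumber the merchants at the west bank before anyone moves, so the starting position itself is disallowed.

impossible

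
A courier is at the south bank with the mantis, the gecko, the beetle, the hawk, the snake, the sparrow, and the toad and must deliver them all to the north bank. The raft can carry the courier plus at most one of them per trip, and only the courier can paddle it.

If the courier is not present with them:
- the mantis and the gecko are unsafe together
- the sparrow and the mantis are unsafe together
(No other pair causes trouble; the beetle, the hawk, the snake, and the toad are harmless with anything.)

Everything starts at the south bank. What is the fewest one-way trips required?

Counting alone: the courier can take at most 1 across per trip to the north bank, so moving all 7 needs at least 7 loaded trips out, with a return between consecutive ones — at least 13 crossings.
The safety rule pushes this higher. Following every safe sequence of crossings, the most of the 7 that can be at the north bank as the raft arrives there on crossing 13 is 6 — never all 7.
So no plan with fewer than 15 crossings exists, and this one achieves 15:
1. Courier goes to the north bank with the mantis.
2. Courier goes back to the south bank alone.
3. Courier goes to the north bank with the gecko.
4. Courier goes back to the south bank with the mantis.
5. Courier goes to the north bank with the sparrow.
6. Courier goes back to the south bank alone.
7. Courier goes to the north bank with the beetle.
8. Courier goes back to the south bank alone.
9. Courier goes to the north bank with the hawk.
10. Courier goes back to the south bank alone.
11. Courier goes to the north bank with the snake.
12. Courier goes back to the south bank alone.
13. Courier goes to the north bank with the toad.
14. Courier goes back to the south bank alone.
15. Courier goes to the north bank with the mantis.

15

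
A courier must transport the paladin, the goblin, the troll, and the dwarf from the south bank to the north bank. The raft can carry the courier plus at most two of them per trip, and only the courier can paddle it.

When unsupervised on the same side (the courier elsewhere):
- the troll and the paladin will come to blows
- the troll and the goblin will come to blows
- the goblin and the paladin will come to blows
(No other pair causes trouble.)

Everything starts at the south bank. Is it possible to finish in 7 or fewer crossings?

Yes — this plan uses 5 crossings (≤ 7):
1. Courier goes to the north bank with the goblin and the paladin.
2. Courier goes back to the south bank with the paladin.
3. Courier goes to the north bank with the dwarf and the paladin.
4. Courier goes back to the south bank with the paladin.
5. Courier goes to the north bank with the paladin and the troll.

Yes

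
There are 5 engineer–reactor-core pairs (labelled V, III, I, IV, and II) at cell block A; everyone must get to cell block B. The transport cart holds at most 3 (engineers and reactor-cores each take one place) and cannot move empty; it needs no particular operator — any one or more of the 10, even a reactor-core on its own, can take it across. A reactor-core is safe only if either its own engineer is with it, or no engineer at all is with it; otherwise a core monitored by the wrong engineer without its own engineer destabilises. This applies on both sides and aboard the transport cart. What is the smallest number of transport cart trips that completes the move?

Counting alone: each trip to cell block B takes at most 3 across and each return brings at least 1 back, so after t trips out (and t−1 returns) at most 3t − (t−1) of the 10 are across; that first reaches 10 at t = 5, so at least 9 crossings are needed.
The safety rule pushes this higher. Following every safe sequence of crossings, the most of the 10 that can be at cell block B as the transport cart arrives there on crossing 9 is 9 — never all 10.
So no plan with fewer than 11 crossings exists, and this one achieves 11:
1. engineer V and reactor-core V cross → cell block B.
2. engineer V crosses ← cell block A.
3. reactor-core I, reactor-core III, and reactor-core IV cross → cell block B.
4. reactor-core V crosses ← cell block A.
5. engineer I, engineer III, and engineer IV cross → cell block B.
6. engineer III and reactor-core III cross ← cell block A.
7. engineer II, engineer III, and engineer V cross → cell block B.
8. reactor-core I crosses ← cell block A.
9. reactor-core III and reactor-core V cross → cell block B.
10. reactor-core V crosses ← cell block A.
11. reactor-core I, reactor-core II, and reactor-core V cross → cell block B.

11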